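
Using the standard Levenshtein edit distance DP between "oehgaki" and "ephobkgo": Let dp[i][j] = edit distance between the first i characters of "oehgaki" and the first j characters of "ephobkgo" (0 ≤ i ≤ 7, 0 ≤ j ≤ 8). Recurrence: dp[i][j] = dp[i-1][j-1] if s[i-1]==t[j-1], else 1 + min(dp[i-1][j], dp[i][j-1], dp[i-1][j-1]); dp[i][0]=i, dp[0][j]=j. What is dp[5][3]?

4

   ''  e  p  h  o  b  k  g  o
''  0  1  2  3  4  5  6  7  8
 o  1  1  2  3  3  4  5  6  7
 e  2  1  2  3  4  4  5  6  7
 h  3  2  2  2  3  4  5  6  7
 g  4  3  3  3  3  4  5  5  6
 a  5  4  4  4  4  4  5  6  6
 k  6  5  5  5  5  5  4  5  6
 i  7  6  6  6  6  6  5  5  6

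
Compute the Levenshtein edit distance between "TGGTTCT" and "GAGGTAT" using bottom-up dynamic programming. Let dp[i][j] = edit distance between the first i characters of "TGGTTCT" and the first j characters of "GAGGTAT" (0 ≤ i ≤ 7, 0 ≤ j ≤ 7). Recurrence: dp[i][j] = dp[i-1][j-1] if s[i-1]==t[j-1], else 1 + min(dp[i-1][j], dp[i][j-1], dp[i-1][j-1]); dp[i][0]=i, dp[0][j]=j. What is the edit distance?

   ''  G  A  G  G  T  A  T
''  0  1  2  3  4  5  6  7
 T  1  1  2  3  4  4  5  6
 G  2  1  2  2  3  4  5  6
 G  3  2  2  2  2  3  4  5
 T  4  3  3  3  3  2  3  4
 T  5  4  4  4  4  3  3  3
 C  6  5  5  5  5  4  4  4
 T  7  6  6  6  6  5  5  4

4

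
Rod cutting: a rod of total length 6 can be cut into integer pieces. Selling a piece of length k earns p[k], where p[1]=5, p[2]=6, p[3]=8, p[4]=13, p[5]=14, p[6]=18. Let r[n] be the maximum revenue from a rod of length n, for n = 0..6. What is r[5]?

   n    0    1    2    3    4    5    6
r[n]    0    5   10   15   20   25   30

25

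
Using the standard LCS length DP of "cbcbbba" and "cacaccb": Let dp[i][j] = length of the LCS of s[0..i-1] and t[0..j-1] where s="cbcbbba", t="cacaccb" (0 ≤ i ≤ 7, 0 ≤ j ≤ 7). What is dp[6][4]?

2

   ''  c  a  c  a  c  c  b
''  0  0  0  0  0  0  0  0
 c  0  1  1  1  1  1  1  1
 b  0  1  1  1  1  1  1  2
 c  0  1  1  2  2  2  2  2
 b  0  1  1  2  2  2  2  3
 b  0  1  1  2  2  2  2  3
 b  0  1  1  2  2  2  2  3
 a  0  1  2  2  3  3  3  3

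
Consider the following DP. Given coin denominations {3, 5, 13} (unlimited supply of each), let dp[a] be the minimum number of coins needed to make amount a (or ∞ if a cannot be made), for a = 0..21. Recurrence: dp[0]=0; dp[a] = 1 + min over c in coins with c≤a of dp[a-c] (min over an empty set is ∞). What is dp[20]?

 a  0  1  2  3  4  5  6  7  8  9 10 11 12 13 14 15 16 17 18 19 20 21
dp  0  -  -  1  -  1  2  -  2  3  2  3  4  1  4  3  2  5  2  3  4  3
(- denotes ∞ / unreachable)

4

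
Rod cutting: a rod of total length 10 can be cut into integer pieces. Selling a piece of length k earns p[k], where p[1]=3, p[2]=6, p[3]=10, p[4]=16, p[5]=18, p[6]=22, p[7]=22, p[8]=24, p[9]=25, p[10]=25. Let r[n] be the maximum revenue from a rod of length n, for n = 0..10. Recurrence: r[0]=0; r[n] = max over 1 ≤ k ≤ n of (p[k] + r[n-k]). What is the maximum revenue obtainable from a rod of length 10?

   n    0    1    2    3    4    5    6    7    8    9   10
r[n]    0    3    6   10   16   19   22   26   32   35   38

38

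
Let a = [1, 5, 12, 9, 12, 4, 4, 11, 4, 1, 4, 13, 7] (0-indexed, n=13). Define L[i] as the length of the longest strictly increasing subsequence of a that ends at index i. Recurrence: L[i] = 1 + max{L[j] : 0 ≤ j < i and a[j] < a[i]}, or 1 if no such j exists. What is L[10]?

   i    0    1    2    3    4    5    6    7    8    9   10   11   12
a[i]    1    5   12    9   12    4    4   11    4    1    4   13    7
L[i]    1    2    3    3    4    2    2    4    2    1    2    5    3

2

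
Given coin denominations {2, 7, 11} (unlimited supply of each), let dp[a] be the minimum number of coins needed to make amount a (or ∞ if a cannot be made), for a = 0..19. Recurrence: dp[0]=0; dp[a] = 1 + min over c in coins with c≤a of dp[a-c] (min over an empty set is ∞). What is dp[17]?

4

 a  0  1  2  3  4  5  6  7  8  9 10 11 12 13 14 15 16 17 18 19
dp  0  -  1  -  2  -  3  1  4  2  5  1  6  2  2  3  3  4  2  5
(- denotes ∞ / unreachable)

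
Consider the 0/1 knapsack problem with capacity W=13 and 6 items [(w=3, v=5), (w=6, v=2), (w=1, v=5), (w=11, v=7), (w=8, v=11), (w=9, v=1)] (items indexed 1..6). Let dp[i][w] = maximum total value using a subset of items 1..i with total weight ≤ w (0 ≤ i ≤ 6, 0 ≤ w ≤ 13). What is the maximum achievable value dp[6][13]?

i\w   0   1   2   3   4   5   6   7   8   9  10  11  12  13
  0   0   0   0   0   0   0   0   0   0   0   0   0   0   0
  1   0   0   0   5   5   5   5   5   5   5   5   5   5   5
  2   0   0   0   5   5   5   5   5   5   7   7   7   7   7
  3   0   5   5   5  10  10  10  10  10  10  12  12  12  12
  4   0   5   5   5  10  10  10  10  10  10  12  12  12  12
  5   0   5   5   5  10  10  10  10  11  16  16  16  21  21
  6   0   5   5   5  10  10  10  10  11  16  16  16  21  21

21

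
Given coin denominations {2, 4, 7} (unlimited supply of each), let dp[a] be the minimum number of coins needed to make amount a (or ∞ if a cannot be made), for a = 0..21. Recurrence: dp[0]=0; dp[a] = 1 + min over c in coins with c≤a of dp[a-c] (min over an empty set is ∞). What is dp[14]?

2

 a  0  1  2  3  4  5  6  7  8  9 10 11 12 13 14 15 16 17 18 19 20 21
dp  0  -  1  -  1  -  2  1  2  2  3  2  3  3  2  3  3  4  3  4  4  3
(- denotes ∞ / unreachable)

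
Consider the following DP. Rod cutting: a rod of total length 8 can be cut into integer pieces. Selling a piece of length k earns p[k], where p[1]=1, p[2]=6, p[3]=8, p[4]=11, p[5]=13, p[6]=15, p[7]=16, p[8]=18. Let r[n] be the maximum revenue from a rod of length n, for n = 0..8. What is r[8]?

24

   n    0    1    2    3    4    5    6    7    8
r[n]    0    1    6    8   12   14   18   20   24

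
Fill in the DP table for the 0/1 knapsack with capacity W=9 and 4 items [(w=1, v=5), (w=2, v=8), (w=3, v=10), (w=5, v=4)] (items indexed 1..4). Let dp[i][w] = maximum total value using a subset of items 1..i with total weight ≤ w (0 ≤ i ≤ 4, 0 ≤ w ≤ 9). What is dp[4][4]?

15

i\w   0   1   2   3   4   5   6   7   8   9
  0   0   0   0   0   0   0   0   0   0   0
  1   0   5   5   5   5   5   5   5   5   5
  2   0   5   8  13  13  13  13  13  13  13
  3   0   5   8  13  15  18  23  23  23  23
  4   0   5   8  13  15  18  23  23  23  23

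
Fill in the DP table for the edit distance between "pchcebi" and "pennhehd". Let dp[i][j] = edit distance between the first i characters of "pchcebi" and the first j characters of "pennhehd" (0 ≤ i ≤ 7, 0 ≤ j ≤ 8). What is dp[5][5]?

4

   ''  p  e  n  n  h  e  h  d
''  0  1  2  3  4  5  6  7  8
 p  1  0  1  2  3  4  5  6  7
 c  2  1  1  2  3  4  5  6  7
 h  3  2  2  2  3  3  4  5  6
 c  4  3  3  3  3  4  4  5  6
 e  5  4  3  4  4  4  4  5  6
 b  6  5  4  4  5  5  5  5  6
 i  7  6  5  5  5  6  6  6  6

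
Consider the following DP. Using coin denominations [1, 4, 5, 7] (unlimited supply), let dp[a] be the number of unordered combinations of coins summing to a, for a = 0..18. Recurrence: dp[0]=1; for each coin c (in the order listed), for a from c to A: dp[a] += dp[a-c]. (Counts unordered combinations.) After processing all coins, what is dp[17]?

19

after  coin     0     1     2     3     4     5     6     7     8     9    10    11    12    13    14    15    16    17    18
          1     1     1     1     1     1     1     1     1     1     1     1     1     1     1     1     1     1     1     1
          4     1     1     1     1     2     2     2     2     3     3     3     3     4     4     4     4     5     5     5
          5     1     1     1     1     2     3     3     3     4     5     6     6     7     8     9    10    11    12    13
          7     1     1     1     1     2     3     3     4     5     6     7     8    10    11    13    15    17    19    21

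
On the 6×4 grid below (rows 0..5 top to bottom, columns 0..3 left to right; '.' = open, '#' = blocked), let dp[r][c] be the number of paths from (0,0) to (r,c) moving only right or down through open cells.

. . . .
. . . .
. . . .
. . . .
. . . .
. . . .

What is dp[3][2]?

10

r\c   0   1   2   3
  0   1   1   1   1
  1   1   2   3   4
  2   1   3   6  10
  3   1   4  10  20
  4   1   5  15  35
  5   1   6  21  56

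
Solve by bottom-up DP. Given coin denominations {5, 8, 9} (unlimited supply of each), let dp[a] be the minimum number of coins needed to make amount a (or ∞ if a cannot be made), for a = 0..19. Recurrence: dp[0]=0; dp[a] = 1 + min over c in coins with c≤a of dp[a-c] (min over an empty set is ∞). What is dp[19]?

3

 a  0  1  2  3  4  5  6  7  8  9 10 11 12 13 14 15 16 17 18 19
dp  0  -  -  -  -  1  -  -  1  1  2  -  -  2  2  3  2  2  2  3
(- denotes ∞ / unreachable)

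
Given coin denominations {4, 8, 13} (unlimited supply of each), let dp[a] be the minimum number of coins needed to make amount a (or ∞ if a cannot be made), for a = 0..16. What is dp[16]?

 a  0  1  2  3  4  5  6  7  8  9 10 11 12 13 14 15 16
dp  0  -  -  -  1  -  -  -  1  -  -  -  2  1  -  -  2
(- denotes ∞ / unreachable)

2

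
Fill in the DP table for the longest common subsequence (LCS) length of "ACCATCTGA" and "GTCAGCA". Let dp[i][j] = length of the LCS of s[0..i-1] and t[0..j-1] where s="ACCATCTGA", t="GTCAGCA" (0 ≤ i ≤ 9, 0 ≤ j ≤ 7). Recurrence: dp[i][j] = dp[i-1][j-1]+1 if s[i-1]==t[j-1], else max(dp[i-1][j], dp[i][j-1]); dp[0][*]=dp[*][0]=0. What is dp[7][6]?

   ''  G  T  C  A  G  C  A
''  0  0  0  0  0  0  0  0
 A  0  0  0  0  1  1  1  1
 C  0  0  0  1  1  1  2  2
 C  0  0  0  1  1  1  2  2
 A  0  0  0  1  2  2  2  3
 T  0  0  1  1  2  2  2  3
 C  0  0  1  2  2  2  3  3
 T  0  0  1  2  2  2  3  3
 G  0  1  1  2  2  3  3  3
 A  0  1  1  2  3  3  3  4

3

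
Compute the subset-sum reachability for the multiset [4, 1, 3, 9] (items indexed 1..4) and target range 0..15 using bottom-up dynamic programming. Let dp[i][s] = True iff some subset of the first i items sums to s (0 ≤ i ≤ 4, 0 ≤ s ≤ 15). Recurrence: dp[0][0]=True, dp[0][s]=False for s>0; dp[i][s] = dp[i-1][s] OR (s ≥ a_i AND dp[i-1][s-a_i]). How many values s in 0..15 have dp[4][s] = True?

i\s   0   1   2   3   4   5   6   7   8   9  10  11  12  13  14  15
  0   T   F   F   F   F   F   F   F   F   F   F   F   F   F   F   F
  1   T   F   F   F   T   F   F   F   F   F   F   F   F   F   F   F
  2   T   T   F   F   T   T   F   F   F   F   F   F   F   F   F   F
  3   T   T   F   T   T   T   F   T   T   F   F   F   F   F   F   F
  4   T   T   F   T   T   T   F   T   T   T   T   F   T   T   T   F

12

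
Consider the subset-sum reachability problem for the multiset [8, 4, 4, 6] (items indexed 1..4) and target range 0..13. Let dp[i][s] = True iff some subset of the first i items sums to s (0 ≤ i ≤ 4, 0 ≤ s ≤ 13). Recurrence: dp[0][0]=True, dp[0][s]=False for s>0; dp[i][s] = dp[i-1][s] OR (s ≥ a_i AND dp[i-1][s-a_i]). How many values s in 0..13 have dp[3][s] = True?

4

i\s   0   1   2   3   4   5   6   7   8   9  10  11  12  13
  0   T   F   F   F   F   F   F   F   F   F   F   F   F   F
  1   T   F   F   F   F   F   F   F   T   F   F   F   F   F
  2   T   F   F   F   T   F   F   F   T   F   F   F   T   F
  3   T   F   F   F   T   F   F   F   T   F   F   F   T   F
  4   T   F   F   F   T   F   T   F   T   F   T   F   T   F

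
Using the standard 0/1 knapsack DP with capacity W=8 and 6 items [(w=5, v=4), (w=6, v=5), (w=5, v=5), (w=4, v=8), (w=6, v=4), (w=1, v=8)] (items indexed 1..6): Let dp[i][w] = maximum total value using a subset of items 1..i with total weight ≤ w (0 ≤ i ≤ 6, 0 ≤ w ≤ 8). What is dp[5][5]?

8

i\w   0   1   2   3   4   5   6   7   8
  0   0   0   0   0   0   0   0   0   0
  1   0   0   0   0   0   4   4   4   4
  2   0   0   0   0   0   4   5   5   5
  3   0   0   0   0   0   5   5   5   5
  4   0   0   0   0   8   8   8   8   8
  5   0   0   0   0   8   8   8   8   8
  6   0   8   8   8   8  16  16  16  16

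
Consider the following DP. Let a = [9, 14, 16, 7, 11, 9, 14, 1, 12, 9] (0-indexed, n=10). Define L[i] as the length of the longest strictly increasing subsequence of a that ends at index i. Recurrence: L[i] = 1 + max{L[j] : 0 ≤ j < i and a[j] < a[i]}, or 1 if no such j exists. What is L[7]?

1

   i    0    1    2    3    4    5    6    7    8    9
a[i]    9   14   16    7   11    9   14    1   12    9
L[i]    1    2    3    1    2    2    3    1    3    2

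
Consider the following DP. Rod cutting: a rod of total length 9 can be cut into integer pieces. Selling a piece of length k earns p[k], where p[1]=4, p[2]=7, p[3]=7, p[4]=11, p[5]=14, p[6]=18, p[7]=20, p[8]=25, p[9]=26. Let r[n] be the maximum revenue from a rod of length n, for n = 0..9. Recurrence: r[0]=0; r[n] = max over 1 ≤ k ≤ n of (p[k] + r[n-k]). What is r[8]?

   n    0    1    2    3    4    5    6    7    8    9
r[n]    0    4    8   12   16   20   24   28   32   36

32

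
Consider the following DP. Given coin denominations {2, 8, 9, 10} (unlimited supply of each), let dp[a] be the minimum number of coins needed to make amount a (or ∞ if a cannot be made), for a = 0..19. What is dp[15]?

4

 a  0  1  2  3  4  5  6  7  8  9 10 11 12 13 14 15 16 17 18 19
dp  0  -  1  -  2  -  3  -  1  1  1  2  2  3  3  4  2  2  2  2
(- denotes ∞ / unreachable)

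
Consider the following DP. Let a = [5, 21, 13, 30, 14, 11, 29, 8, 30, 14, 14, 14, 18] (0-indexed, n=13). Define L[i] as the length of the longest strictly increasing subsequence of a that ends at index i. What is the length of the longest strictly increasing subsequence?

5

   i    0    1    2    3    4    5    6    7    8    9   10   11   12
a[i]    5   21   13   30   14   11   29    8   30   14   14   14   18
L[i]    1    2    2    3    3    2    4    2    5    3    3    3    4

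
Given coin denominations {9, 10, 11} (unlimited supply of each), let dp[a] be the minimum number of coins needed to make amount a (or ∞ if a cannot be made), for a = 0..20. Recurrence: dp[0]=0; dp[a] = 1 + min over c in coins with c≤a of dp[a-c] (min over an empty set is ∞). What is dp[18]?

2

 a  0  1  2  3  4  5  6  7  8  9 10 11 12 13 14 15 16 17 18 19 20
dp  0  -  -  -  -  -  -  -  -  1  1  1  -  -  -  -  -  -  2  2  2
(- denotes ∞ / unreachable)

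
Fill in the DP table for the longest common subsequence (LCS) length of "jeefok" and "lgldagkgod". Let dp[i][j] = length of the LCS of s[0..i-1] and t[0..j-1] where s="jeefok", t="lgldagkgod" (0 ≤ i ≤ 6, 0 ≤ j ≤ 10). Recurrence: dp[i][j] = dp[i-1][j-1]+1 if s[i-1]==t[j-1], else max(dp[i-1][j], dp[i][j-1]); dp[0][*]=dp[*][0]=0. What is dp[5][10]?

1

   ''  l  g  l  d  a  g  k  g  o  d
''  0  0  0  0  0  0  0  0  0  0  0
 j  0  0  0  0  0  0  0  0  0  0  0
 e  0  0  0  0  0  0  0  0  0  0  0
 e  0  0  0  0  0  0  0  0  0  0  0
 f  0  0  0  0  0  0  0  0  0  0  0
 o  0  0  0  0  0  0  0  0  0  1  1
 k  0  0  0  0  0  0  0  1  1  1  1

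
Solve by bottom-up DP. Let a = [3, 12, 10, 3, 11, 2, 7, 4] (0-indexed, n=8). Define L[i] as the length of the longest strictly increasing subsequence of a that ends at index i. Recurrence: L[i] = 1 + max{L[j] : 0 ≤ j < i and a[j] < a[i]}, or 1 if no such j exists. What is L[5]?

1

   i    0    1    2    3    4    5    6    7
a[i]    3   12   10    3   11    2    7    4
L[i]    1    2    2    1    3    1    2    2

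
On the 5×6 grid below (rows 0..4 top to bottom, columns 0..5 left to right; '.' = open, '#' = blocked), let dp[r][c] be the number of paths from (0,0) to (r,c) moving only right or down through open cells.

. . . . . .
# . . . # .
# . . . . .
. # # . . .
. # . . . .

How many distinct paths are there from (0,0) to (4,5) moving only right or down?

37

r\c   0   1   2   3   4   5
  0   1   1   1   1   1   1
  1   0   1   2   3   0   1
  2   0   1   3   6   6   7
  3   0   0   0   6  12  19
  4   0   0   0   6  18  37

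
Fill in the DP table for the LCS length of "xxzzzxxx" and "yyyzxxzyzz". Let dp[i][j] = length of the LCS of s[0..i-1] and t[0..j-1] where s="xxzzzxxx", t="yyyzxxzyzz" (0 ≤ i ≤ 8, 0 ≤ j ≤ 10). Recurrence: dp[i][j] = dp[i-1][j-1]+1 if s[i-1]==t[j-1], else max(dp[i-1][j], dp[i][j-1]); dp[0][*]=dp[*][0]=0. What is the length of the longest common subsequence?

5

   ''  y  y  y  z  x  x  z  y  z  z
''  0  0  0  0  0  0  0  0  0  0  0
 x  0  0  0  0  0  1  1  1  1  1  1
 x  0  0  0  0  0  1  2  2  2  2  2
 z  0  0  0  0  1  1  2  3  3  3  3
 z  0  0  0  0  1  1  2  3  3  4  4
 z  0  0  0  0  1  1  2  3  3  4  5
 x  0  0  0  0  1  2  2  3  3  4  5
 x  0  0  0  0  1  2  3  3  3  4  5
 x  0  0  0  0  1  2  3  3  3  4  5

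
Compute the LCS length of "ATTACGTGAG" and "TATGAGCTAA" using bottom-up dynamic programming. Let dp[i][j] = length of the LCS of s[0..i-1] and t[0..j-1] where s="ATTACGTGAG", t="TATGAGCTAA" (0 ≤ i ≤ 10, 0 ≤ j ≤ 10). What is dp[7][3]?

3

   ''  T  A  T  G  A  G  C  T  A  A
''  0  0  0  0  0  0  0  0  0  0  0
 A  0  0  1  1  1  1  1  1  1  1  1
 T  0  1  1  2  2  2  2  2  2  2  2
 T  0  1  1  2  2  2  2  2  3  3  3
 A  0  1  2  2  2  3  3  3  3  4  4
 C  0  1  2  2  2  3  3  4  4  4  4
 G  0  1  2  2  3  3  4  4  4  4  4
 T  0  1  2  3  3  3  4  4  5  5  5
 G  0  1  2  3  4  4  4  4  5  5  5
 A  0  1  2  3  4  5  5  5  5  6  6
 G  0  1  2  3  4  5  6  6  6  6  6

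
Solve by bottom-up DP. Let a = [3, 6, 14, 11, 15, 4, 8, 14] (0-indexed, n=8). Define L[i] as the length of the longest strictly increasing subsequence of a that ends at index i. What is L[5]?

   i    0    1    2    3    4    5    6    7
a[i]    3    6   14   11   15    4    8   14
L[i]    1    2    3    3    4    2    3    4

2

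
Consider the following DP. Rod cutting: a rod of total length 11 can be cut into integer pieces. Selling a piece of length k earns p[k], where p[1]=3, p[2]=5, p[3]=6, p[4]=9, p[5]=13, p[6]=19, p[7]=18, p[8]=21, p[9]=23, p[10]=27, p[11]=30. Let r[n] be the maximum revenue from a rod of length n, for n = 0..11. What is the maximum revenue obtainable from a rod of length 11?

   n    0    1    2    3    4    5    6    7    8    9   10   11
r[n]    0    3    6    9   12   15   19   22   25   28   31   34

34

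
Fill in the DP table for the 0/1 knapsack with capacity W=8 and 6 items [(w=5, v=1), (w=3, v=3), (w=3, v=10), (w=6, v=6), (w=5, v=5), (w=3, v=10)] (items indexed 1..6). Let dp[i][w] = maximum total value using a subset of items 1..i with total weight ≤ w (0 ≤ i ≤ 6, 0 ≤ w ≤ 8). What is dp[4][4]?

i\w   0   1   2   3   4   5   6   7   8
  0   0   0   0   0   0   0   0   0   0
  1   0   0   0   0   0   1   1   1   1
  2   0   0   0   3   3   3   3   3   4
  3   0   0   0  10  10  10  13  13  13
  4   0   0   0  10  10  10  13  13  13
  5   0   0   0  10  10  10  13  13  15
  6   0   0   0  10  10  10  20  20  20

10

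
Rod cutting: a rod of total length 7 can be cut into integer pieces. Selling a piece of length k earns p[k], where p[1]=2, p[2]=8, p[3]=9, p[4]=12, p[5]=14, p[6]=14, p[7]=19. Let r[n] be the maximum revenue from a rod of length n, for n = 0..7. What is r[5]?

   n    0    1    2    3    4    5    6    7
r[n]    0    2    8   10   16   18   24   26

18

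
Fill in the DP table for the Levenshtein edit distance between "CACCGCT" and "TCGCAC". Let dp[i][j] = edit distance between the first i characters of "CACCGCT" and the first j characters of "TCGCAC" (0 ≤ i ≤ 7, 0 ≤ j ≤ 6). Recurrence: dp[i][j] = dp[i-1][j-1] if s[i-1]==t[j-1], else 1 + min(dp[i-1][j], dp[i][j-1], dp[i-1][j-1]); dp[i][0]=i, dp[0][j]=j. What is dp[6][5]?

4

   ''  T  C  G  C  A  C
''  0  1  2  3  4  5  6
 C  1  1  1  2  3  4  5
 A  2  2  2  2  3  3  4
 C  3  3  2  3  2  3  3
 C  4  4  3  3  3  3  3
 G  5  5  4  3  4  4  4
 C  6  6  5  4  3  4  4
 T  7  6  6  5  4  4  5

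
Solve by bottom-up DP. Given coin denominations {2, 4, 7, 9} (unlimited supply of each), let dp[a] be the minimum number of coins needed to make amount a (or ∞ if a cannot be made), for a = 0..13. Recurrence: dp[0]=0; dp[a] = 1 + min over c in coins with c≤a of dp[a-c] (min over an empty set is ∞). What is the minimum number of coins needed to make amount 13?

 a  0  1  2  3  4  5  6  7  8  9 10 11 12 13
dp  0  -  1  -  1  -  2  1  2  1  3  2  3  2
(- denotes ∞ / unreachable)

2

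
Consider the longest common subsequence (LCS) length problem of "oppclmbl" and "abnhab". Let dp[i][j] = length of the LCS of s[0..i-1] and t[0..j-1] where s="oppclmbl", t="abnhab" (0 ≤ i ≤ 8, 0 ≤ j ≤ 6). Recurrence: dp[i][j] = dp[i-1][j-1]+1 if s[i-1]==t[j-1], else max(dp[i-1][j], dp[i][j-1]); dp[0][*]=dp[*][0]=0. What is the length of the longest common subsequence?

   ''  a  b  n  h  a  b
''  0  0  0  0  0  0  0
 o  0  0  0  0  0  0  0
 p  0  0  0  0  0  0  0
 p  0  0  0  0  0  0  0
 c  0  0  0  0  0  0  0
 l  0  0  0  0  0  0  0
 m  0  0  0  0  0  0  0
 b  0  0  1  1  1  1  1
 l  0  0  1  1  1  1  1

1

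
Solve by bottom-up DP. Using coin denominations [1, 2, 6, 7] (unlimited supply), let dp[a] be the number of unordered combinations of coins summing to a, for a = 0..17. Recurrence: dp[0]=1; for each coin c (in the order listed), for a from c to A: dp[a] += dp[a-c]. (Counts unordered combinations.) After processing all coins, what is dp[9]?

9

after  coin     0     1     2     3     4     5     6     7     8     9    10    11    12    13    14    15    16    17
          1     1     1     1     1     1     1     1     1     1     1     1     1     1     1     1     1     1     1
          2     1     1     2     2     3     3     4     4     5     5     6     6     7     7     8     8     9     9
          6     1     1     2     2     3     3     5     5     7     7     9     9    12    12    15    15    18    18
          7     1     1     2     2     3     3     5     6     8     9    11    12    15    17    21    23    27    29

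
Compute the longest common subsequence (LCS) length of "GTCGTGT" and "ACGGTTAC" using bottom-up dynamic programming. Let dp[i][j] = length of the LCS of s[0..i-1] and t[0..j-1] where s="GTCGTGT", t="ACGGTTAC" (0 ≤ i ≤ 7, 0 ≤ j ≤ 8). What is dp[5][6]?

3

   ''  A  C  G  G  T  T  A  C
''  0  0  0  0  0  0  0  0  0
 G  0  0  0  1  1  1  1  1  1
 T  0  0  0  1  1  2  2  2  2
 C  0  0  1  1  1  2  2  2  3
 G  0  0  1  2  2  2  2  2  3
 T  0  0  1  2  2  3  3  3  3
 G  0  0  1  2  3  3  3  3  3
 T  0  0  1  2  3  4  4  4  4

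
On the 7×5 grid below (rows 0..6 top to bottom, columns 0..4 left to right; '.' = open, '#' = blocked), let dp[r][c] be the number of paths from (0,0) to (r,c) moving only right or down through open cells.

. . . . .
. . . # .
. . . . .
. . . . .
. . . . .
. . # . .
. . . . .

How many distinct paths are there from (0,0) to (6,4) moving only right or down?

r\c   0   1   2   3   4
  0   1   1   1   1   1
  1   1   2   3   0   1
  2   1   3   6   6   7
  3   1   4  10  16  23
  4   1   5  15  31  54
  5   1   6   0  31  85
  6   1   7   7  38 123

123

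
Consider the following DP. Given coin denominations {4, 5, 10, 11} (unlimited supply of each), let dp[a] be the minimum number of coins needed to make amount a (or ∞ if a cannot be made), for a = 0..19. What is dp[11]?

1

 a  0  1  2  3  4  5  6  7  8  9 10 11 12 13 14 15 16 17 18 19
dp  0  -  -  -  1  1  -  -  2  2  1  1  3  3  2  2  2  4  3  3
(- denotes ∞ / unreachable)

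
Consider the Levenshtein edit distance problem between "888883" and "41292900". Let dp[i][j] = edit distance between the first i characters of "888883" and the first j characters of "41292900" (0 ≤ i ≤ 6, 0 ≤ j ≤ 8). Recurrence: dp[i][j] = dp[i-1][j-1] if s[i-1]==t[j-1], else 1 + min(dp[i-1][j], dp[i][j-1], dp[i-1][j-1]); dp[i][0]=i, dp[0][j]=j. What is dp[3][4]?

4

   ''  4  1  2  9  2  9  0  0
''  0  1  2  3  4  5  6  7  8
 8  1  1  2  3  4  5  6  7  8
 8  2  2  2  3  4  5  6  7  8
 8  3  3  3  3  4  5  6  7  8
 8  4  4  4  4  4  5  6  7  8
 8  5  5  5  5  5  5  6  7  8
 3  6  6  6  6  6  6  6  7  8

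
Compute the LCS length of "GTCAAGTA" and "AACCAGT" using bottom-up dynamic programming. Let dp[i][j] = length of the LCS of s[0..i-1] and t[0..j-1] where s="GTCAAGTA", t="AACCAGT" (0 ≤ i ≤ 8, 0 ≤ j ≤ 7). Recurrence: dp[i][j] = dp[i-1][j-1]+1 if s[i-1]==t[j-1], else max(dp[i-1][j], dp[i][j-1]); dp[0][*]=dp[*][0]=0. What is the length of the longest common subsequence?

   ''  A  A  C  C  A  G  T
''  0  0  0  0  0  0  0  0
 G  0  0  0  0  0  0  1  1
 T  0  0  0  0  0  0  1  2
 C  0  0  0  1  1  1  1  2
 A  0  1  1  1  1  2  2  2
 A  0  1  2  2  2  2  2  2
 G  0  1  2  2  2  2  3  3
 T  0  1  2  2  2  2  3  4
 A  0  1  2  2  2  3  3  4

4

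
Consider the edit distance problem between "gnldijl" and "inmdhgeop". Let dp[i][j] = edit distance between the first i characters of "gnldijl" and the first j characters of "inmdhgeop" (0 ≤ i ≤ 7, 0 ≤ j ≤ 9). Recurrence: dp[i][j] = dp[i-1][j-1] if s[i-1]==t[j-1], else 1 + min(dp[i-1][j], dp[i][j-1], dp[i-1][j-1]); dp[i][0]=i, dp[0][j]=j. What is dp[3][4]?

3

   ''  i  n  m  d  h  g  e  o  p
''  0  1  2  3  4  5  6  7  8  9
 g  1  1  2  3  4  5  5  6  7  8
 n  2  2  1  2  3  4  5  6  7  8
 l  3  3  2  2  3  4  5  6  7  8
 d  4  4  3  3  2  3  4  5  6  7
 i  5  4  4  4  3  3  4  5  6  7
 j  6  5  5  5  4  4  4  5  6  7
 l  7  6  6  6  5  5  5  5  6  7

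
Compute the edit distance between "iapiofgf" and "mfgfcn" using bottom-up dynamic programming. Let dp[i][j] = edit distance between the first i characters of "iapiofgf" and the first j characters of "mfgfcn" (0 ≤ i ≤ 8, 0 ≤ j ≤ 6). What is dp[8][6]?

   ''  m  f  g  f  c  n
''  0  1  2  3  4  5  6
 i  1  1  2  3  4  5  6
 a  2  2  2  3  4  5  6
 p  3  3  3  3  4  5  6
 i  4  4  4  4  4  5  6
 o  5  5  5  5  5  5  6
 f  6  6  5  6  5  6  6
 g  7  7  6  5  6  6  7
 f  8  8  7  6  5  6  7

7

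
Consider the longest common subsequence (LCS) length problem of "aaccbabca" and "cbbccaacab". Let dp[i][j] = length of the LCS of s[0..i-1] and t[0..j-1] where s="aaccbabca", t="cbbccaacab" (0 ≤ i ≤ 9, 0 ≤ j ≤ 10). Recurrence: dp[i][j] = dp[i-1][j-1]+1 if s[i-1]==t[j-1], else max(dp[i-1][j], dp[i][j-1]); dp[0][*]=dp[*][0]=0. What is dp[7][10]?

   ''  c  b  b  c  c  a  a  c  a  b
''  0  0  0  0  0  0  0  0  0  0  0
 a  0  0  0  0  0  0  1  1  1  1  1
 a  0  0  0  0  0  0  1  2  2  2  2
 c  0  1  1  1  1  1  1  2  3  3  3
 c  0  1  1  1  2  2  2  2  3  3  3
 b  0  1  2  2  2  2  2  2  3  3  4
 a  0  1  2  2  2  2  3  3  3  4  4
 b  0  1  2  3  3  3  3  3  3  4  5
 c  0  1  2  3  4  4  4  4  4  4  5
 a  0  1  2  3  4  4  5  5  5  5  5

5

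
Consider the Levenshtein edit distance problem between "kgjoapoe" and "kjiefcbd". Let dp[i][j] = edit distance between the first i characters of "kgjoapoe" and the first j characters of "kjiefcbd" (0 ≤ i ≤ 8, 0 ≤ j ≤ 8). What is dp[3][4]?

   ''  k  j  i  e  f  c  b  d
''  0  1  2  3  4  5  6  7  8
 k  1  0  1  2  3  4  5  6  7
 g  2  1  1  2  3  4  5  6  7
 j  3  2  1  2  3  4  5  6  7
 o  4  3  2  2  3  4  5  6  7
 a  5  4  3  3  3  4  5  6  7
 p  6  5  4  4  4  4  5  6  7
 o  7  6  5  5  5  5  5  6  7
 e  8  7  6  6  5  6  6  6  7

3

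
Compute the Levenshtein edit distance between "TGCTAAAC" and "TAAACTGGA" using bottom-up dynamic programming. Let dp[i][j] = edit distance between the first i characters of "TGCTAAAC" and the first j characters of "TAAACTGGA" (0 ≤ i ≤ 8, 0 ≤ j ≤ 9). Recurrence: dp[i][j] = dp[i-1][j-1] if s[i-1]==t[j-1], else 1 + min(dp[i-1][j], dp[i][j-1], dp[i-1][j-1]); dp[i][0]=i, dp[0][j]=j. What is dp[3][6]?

4

   ''  T  A  A  A  C  T  G  G  A
''  0  1  2  3  4  5  6  7  8  9
 T  1  0  1  2  3  4  5  6  7  8
 G  2  1  1  2  3  4  5  5  6  7
 C  3  2  2  2  3  3  4  5  6  7
 T  4  3  3  3  3  4  3  4  5  6
 A  5  4  3  3  3  4  4  4  5  5
 A  6  5  4  3  3  4  5  5  5  5
 A  7  6  5  4  3  4  5  6  6  5
 C  8  7  6  5  4  3  4  5  6  6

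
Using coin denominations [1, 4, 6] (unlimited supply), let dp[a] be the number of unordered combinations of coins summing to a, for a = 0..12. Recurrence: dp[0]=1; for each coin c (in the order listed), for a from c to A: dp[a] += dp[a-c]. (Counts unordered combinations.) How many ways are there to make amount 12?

7

after  coin     0     1     2     3     4     5     6     7     8     9    10    11    12
          1     1     1     1     1     1     1     1     1     1     1     1     1     1
          4     1     1     1     1     2     2     2     2     3     3     3     3     4
          6     1     1     1     1     2     2     3     3     4     4     5     5     7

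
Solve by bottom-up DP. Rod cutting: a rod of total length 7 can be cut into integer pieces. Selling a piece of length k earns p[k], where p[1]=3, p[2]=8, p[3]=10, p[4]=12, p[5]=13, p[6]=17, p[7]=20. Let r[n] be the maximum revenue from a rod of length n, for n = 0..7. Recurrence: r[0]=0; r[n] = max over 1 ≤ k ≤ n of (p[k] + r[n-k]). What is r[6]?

   n    0    1    2    3    4    5    6    7
r[n]    0    3    8   11   16   19   24   27

24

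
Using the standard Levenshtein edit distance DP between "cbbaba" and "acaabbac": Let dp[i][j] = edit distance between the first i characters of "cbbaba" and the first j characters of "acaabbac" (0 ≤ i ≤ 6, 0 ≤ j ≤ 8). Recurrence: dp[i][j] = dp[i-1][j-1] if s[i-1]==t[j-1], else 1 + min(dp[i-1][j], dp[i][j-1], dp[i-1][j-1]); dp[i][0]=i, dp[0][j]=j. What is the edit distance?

   ''  a  c  a  a  b  b  a  c
''  0  1  2  3  4  5  6  7  8
 c  1  1  1  2  3  4  5  6  7
 b  2  2  2  2  3  3  4  5  6
 b  3  3  3  3  3  3  3  4  5
 a  4  3  4  3  3  4  4  3  4
 b  5  4  4  4  4  3  4  4  4
 a  6  5  5  4  4  4  4  4  5

5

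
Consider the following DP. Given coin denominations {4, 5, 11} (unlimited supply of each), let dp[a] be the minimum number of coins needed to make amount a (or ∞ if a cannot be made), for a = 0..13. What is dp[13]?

 a  0  1  2  3  4  5  6  7  8  9 10 11 12 13
dp  0  -  -  -  1  1  -  -  2  2  2  1  3  3
(- denotes ∞ / unreachable)

3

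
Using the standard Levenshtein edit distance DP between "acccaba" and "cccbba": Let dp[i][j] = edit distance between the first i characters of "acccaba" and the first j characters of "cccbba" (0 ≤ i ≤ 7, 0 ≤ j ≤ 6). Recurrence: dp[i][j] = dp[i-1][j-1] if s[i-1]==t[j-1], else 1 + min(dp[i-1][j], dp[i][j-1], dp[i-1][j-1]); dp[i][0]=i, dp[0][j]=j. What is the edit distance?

2

   ''  c  c  c  b  b  a
''  0  1  2  3  4  5  6
 a  1  1  2  3  4  5  5
 c  2  1  1  2  3  4  5
 c  3  2  1  1  2  3  4
 c  4  3  2  1  2  3  4
 a  5  4  3  2  2  3  3
 b  6  5  4  3  2  2  3
 a  7  6  5  4  3  3  2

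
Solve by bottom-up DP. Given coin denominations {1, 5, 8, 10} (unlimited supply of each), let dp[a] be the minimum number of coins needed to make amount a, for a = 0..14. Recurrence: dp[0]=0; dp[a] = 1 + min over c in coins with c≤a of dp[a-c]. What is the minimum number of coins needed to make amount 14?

 a  0  1  2  3  4  5  6  7  8  9 10 11 12 13 14
dp  0  1  2  3  4  1  2  3  1  2  1  2  3  2  3

3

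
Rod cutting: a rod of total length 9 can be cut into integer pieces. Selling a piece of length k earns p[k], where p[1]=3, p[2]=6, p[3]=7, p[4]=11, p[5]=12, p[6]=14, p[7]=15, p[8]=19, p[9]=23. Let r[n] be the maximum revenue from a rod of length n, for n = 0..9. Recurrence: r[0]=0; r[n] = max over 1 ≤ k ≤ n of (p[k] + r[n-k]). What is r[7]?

21

   n    0    1    2    3    4    5    6    7    8    9
r[n]    0    3    6    9   12   15   18   21   24   27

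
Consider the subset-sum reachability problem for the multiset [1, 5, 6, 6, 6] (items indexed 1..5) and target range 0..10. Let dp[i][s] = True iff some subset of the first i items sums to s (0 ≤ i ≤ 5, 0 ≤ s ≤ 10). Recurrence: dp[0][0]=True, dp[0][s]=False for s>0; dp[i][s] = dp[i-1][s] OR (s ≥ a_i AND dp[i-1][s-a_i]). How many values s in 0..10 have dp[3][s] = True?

5

i\s   0   1   2   3   4   5   6   7   8   9  10
  0   T   F   F   F   F   F   F   F   F   F   F
  1   T   T   F   F   F   F   F   F   F   F   F
  2   T   T   F   F   F   T   T   F   F   F   F
  3   T   T   F   F   F   T   T   T   F   F   F
  4   T   T   F   F   F   T   T   T   F   F   F
  5   T   T   F   F   F   T   T   T   F   F   F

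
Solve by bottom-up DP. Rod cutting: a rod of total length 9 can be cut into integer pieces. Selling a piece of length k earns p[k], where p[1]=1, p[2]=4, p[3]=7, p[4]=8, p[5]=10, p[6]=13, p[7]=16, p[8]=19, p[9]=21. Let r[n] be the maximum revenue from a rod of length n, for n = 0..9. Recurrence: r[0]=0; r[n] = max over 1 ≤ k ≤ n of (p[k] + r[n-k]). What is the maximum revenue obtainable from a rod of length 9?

21

   n    0    1    2    3    4    5    6    7    8    9
r[n]    0    1    4    7    8   11   14   16   19   21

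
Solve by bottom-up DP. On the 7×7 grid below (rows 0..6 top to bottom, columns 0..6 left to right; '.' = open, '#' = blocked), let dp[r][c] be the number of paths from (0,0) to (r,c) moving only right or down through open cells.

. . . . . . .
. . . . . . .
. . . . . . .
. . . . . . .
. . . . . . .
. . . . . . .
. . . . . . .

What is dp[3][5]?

r\c   0   1   2   3   4   5   6
  0   1   1   1   1   1   1   1
  1   1   2   3   4   5   6   7
  2   1   3   6  10  15  21  28
  3   1   4  10  20  35  56  84
  4   1   5  15  35  70 126 210
  5   1   6  21  56 126 252 462
  6   1   7  28  84 210 462 924

56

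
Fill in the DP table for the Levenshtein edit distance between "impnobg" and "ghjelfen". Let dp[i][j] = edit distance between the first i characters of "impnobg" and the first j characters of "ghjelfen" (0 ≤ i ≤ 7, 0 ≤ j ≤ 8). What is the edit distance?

   ''  g  h  j  e  l  f  e  n
''  0  1  2  3  4  5  6  7  8
 i  1  1  2  3  4  5  6  7  8
 m  2  2  2  3  4  5  6  7  8
 p  3  3  3  3  4  5  6  7  8
 n  4  4  4  4  4  5  6  7  7
 o  5  5  5  5  5  5  6  7  8
 b  6  6  6  6  6  6  6  7  8
 g  7  6  7  7  7  7  7  7  8

8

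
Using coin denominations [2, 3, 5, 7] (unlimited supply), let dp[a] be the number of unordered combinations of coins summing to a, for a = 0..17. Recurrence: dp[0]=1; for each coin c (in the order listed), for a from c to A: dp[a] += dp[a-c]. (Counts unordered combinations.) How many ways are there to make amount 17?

13

after  coin     0     1     2     3     4     5     6     7     8     9    10    11    12    13    14    15    16    17
          2     1     0     1     0     1     0     1     0     1     0     1     0     1     0     1     0     1     0
          3     1     0     1     1     1     1     2     1     2     2     2     2     3     2     3     3     3     3
          5     1     0     1     1     1     2     2     2     3     3     4     4     5     5     6     7     7     8
          7     1     0     1     1     1     2     2     3     3     4     5     5     7     7     9    10    11    13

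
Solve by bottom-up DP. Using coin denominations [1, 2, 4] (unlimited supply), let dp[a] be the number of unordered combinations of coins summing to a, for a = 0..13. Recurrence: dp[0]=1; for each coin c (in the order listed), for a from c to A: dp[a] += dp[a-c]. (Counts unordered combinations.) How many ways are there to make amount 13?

16

after  coin     0     1     2     3     4     5     6     7     8     9    10    11    12    13
          1     1     1     1     1     1     1     1     1     1     1     1     1     1     1
          2     1     1     2     2     3     3     4     4     5     5     6     6     7     7
          4     1     1     2     2     4     4     6     6     9     9    12    12    16    16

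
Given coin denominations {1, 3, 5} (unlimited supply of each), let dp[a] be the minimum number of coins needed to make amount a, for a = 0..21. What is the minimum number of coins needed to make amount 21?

 a  0  1  2  3  4  5  6  7  8  9 10 11 12 13 14 15 16 17 18 19 20 21
dp  0  1  2  1  2  1  2  3  2  3  2  3  4  3  4  3  4  5  4  5  4  5

5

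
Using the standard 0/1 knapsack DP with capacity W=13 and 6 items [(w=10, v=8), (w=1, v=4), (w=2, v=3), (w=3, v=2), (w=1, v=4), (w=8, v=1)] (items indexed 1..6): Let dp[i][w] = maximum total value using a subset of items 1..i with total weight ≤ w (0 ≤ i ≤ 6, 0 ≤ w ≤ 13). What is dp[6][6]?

i\w   0   1   2   3   4   5   6   7   8   9  10  11  12  13
  0   0   0   0   0   0   0   0   0   0   0   0   0   0   0
  1   0   0   0   0   0   0   0   0   0   0   8   8   8   8
  2   0   4   4   4   4   4   4   4   4   4   8  12  12  12
  3   0   4   4   7   7   7   7   7   7   7   8  12  12  15
  4   0   4   4   7   7   7   9   9   9   9   9  12  12  15
  5   0   4   8   8  11  11  11  13  13  13  13  13  16  16
  6   0   4   8   8  11  11  11  13  13  13  13  13  16  16

11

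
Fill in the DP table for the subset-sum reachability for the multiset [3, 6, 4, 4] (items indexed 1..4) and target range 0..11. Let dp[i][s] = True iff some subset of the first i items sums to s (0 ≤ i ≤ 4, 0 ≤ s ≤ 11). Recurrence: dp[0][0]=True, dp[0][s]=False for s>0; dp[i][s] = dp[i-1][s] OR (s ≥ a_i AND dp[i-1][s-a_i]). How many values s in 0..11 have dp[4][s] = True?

i\s   0   1   2   3   4   5   6   7   8   9  10  11
  0   T   F   F   F   F   F   F   F   F   F   F   F
  1   T   F   F   T   F   F   F   F   F   F   F   F
  2   T   F   F   T   F   F   T   F   F   T   F   F
  3   T   F   F   T   T   F   T   T   F   T   T   F
  4   T   F   F   T   T   F   T   T   T   T   T   T

9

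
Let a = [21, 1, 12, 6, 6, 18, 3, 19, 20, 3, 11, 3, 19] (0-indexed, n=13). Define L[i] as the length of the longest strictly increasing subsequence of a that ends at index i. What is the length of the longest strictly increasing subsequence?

5

   i    0    1    2    3    4    5    6    7    8    9   10   11   12
a[i]   21    1   12    6    6   18    3   19   20    3   11    3   19
L[i]    1    1    2    2    2    3    2    4    5    2    3    2    4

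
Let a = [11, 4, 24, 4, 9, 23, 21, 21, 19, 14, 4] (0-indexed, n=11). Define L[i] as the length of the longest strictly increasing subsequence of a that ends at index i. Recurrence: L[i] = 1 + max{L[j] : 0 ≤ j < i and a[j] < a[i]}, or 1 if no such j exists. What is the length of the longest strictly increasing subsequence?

   i    0    1    2    3    4    5    6    7    8    9   10
a[i]   11    4   24    4    9   23   21   21   19   14    4
L[i]    1    1    2    1    2    3    3    3    3    3    1

3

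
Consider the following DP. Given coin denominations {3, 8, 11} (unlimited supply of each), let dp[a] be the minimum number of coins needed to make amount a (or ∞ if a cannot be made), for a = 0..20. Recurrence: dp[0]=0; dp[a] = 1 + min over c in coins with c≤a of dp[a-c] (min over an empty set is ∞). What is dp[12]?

 a  0  1  2  3  4  5  6  7  8  9 10 11 12 13 14 15 16 17 18 19 20
dp  0  -  -  1  -  -  2  -  1  3  -  1  4  -  2  5  2  3  6  2  4
(- denotes ∞ / unreachable)

4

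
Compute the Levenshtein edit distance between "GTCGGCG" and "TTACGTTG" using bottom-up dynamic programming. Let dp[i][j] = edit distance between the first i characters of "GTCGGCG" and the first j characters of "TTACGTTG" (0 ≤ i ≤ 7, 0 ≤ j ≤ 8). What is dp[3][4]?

2

   ''  T  T  A  C  G  T  T  G
''  0  1  2  3  4  5  6  7  8
 G  1  1  2  3  4  4  5  6  7
 T  2  1  1  2  3  4  4  5  6
 C  3  2  2  2  2  3  4  5  6
 G  4  3  3  3  3  2  3  4  5
 G  5  4  4  4  4  3  3  4  4
 C  6  5  5  5  4  4  4  4  5
 G  7  6  6  6  5  4  5  5  4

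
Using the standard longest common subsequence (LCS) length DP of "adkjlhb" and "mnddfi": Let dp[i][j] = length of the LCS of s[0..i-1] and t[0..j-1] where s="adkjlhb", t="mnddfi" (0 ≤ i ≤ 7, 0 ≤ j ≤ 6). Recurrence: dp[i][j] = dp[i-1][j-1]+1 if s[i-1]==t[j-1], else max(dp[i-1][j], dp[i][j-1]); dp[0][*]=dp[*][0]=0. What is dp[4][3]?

1

   ''  m  n  d  d  f  i
''  0  0  0  0  0  0  0
 a  0  0  0  0  0  0  0
 d  0  0  0  1  1  1  1
 k  0  0  0  1  1  1  1
 j  0  0  0  1  1  1  1
 l  0  0  0  1  1  1  1
 h  0  0  0  1  1  1  1
 b  0  0  0  1  1  1  1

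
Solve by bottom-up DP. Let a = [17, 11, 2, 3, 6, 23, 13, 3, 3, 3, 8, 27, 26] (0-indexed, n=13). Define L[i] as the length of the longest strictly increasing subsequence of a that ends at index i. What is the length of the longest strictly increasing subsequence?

5

   i    0    1    2    3    4    5    6    7    8    9   10   11   12
a[i]   17   11    2    3    6   23   13    3    3    3    8   27   26
L[i]    1    1    1    2    3    4    4    2    2    2    4    5    5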